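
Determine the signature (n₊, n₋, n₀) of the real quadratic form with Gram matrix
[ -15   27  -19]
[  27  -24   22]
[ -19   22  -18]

step 0: pivot -15 → sign −
step 1: pivot 123/5 → sign +
step 2: pivot 2/123 → sign +
signature = (2, 1, 0)

Answer: (2, 1, 0)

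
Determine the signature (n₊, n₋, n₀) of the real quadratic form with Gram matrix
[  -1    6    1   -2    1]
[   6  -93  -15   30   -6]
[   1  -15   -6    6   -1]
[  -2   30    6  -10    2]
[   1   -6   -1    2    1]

step 0: pivot -1 → sign −
step 1: pivot -57 → sign −
step 2: pivot -68/19 → sign −
step 3: pivot 1/17 → sign +
step 4: pivot 2 → sign +
signature = (2, 3, 0)

Answer: (2, 3, 0)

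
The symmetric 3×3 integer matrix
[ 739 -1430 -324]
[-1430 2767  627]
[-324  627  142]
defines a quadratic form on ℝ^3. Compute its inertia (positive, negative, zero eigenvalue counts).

step 0: pivot 739 → sign +
step 1: pivot -87/739 → sign −
step 2: pivot -1/29 → sign −
signature = (1, 2, 0)

Answer: (1, 2, 0)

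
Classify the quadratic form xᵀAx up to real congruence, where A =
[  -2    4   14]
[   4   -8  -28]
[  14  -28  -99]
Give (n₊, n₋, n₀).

step 0: pivot -2 → sign −
step 1: pivot -1 → sign −
step 2: row/col 2 already zero → sign 0
signature = (0, 2, 1)

Answer: (0, 2, 1)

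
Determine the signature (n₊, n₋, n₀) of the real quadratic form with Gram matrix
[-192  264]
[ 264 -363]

step 0: pivot -192 → sign −
step 1: row/col 1 already zero → sign 0
signature = (0, 1, 1)

Answer: (0, 1, 1)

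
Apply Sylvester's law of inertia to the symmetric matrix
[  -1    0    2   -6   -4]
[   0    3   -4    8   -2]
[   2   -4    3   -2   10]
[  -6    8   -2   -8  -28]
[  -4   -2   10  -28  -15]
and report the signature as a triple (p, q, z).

Answer: (2, 2, 1)

Derivation:
step 0: pivot -1 → sign −
step 1: pivot 3 → sign +
step 2: pivot 5/3 → sign +
step 3: pivot -3/5 → sign −
step 4: row/col 4 already zero → sign 0
signature = (2, 2, 1)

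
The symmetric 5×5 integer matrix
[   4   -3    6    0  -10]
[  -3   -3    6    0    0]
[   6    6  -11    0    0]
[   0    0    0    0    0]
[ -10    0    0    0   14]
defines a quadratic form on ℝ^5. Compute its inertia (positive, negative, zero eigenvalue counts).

step 0: pivot 4 → sign +
step 1: pivot -21/4 → sign −
step 2: pivot 1 → sign +
step 3: pivot -2/7 → sign −
step 4: row/col 4 already zero → sign 0
signature = (2, 2, 1)

Answer: (2, 2, 1)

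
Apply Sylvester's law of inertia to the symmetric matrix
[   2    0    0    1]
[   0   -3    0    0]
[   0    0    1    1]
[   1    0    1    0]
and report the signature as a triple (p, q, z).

step 0: pivot 2 → sign +
step 1: pivot -3 → sign −
step 2: pivot 1 → sign +
step 3: pivot -3/2 → sign −
signature = (2, 2, 0)

Answer: (2, 2, 0)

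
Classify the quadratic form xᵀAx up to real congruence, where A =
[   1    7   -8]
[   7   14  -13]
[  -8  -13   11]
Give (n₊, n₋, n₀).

step 0: pivot 1 → sign +
step 1: pivot -35 → sign −
step 2: pivot -6/35 → sign −
signature = (1, 2, 0)

Answer: (1, 2, 0)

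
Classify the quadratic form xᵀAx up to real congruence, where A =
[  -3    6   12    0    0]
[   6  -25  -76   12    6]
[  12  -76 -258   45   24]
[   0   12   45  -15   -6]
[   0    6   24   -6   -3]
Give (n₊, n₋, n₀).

step 0: pivot -3 → sign −
step 1: pivot -13 → sign −
step 2: pivot -2 → sign −
step 3: pivot 15/26 → sign +
step 4: pivot -3/5 → sign −
signature = (1, 4, 0)

Answer: (1, 4, 0)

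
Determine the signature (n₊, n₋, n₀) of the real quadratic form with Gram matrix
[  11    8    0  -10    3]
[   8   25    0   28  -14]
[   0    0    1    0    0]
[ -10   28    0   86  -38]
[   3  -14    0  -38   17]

Answer: (5, 0, 0)

Derivation:
step 0: pivot 11 → sign +
step 1: pivot 211/11 → sign +
step 2: pivot 1 → sign +
step 3: pivot 2542/211 → sign +
step 4: pivot 6/1271 → sign +
signature = (5, 0, 0)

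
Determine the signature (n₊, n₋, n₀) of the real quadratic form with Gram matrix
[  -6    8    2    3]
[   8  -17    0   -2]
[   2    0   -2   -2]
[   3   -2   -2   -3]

Answer: (0, 4, 0)

Derivation:
step 0: pivot -6 → sign −
step 1: pivot -19/3 → sign −
step 2: pivot -4/19 → sign −
step 3: pivot -3/4 → sign −
signature = (0, 4, 0)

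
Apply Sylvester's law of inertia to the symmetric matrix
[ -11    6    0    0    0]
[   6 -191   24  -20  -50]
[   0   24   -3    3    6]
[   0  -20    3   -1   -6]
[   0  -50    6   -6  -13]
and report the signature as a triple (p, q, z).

Answer: (2, 3, 0)

Derivation:
step 0: pivot -11 → sign −
step 1: pivot -2065/11 → sign −
step 2: pivot 141/2065 → sign +
step 3: pivot -82/47 → sign −
step 4: pivot 3/41 → sign +
signature = (2, 3, 0)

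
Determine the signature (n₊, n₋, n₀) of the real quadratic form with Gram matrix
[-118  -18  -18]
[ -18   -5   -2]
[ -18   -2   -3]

Answer: (0, 3, 0)

Derivation:
step 0: pivot -118 → sign −
step 1: pivot -133/59 → sign −
step 2: pivot -1/133 → sign −
signature = (0, 3, 0)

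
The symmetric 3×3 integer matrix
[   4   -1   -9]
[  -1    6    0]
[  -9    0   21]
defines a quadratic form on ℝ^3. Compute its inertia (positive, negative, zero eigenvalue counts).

step 0: pivot 4 → sign +
step 1: pivot 23/4 → sign +
step 2: pivot -3/23 → sign −
signature = (2, 1, 0)

Answer: (2, 1, 0)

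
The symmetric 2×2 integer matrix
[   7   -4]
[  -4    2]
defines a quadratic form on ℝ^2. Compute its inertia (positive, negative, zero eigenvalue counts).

step 0: pivot 7 → sign +
step 1: pivot -2/7 → sign −
signature = (1, 1, 0)

Answer: (1, 1, 0)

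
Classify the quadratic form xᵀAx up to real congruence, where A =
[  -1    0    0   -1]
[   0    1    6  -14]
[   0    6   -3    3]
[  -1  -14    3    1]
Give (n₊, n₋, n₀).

step 0: pivot -1 → sign −
step 1: pivot 1 → sign +
step 2: pivot -39 → sign −
step 3: pivot 1/13 → sign +
signature = (2, 2, 0)

Answer: (2, 2, 0)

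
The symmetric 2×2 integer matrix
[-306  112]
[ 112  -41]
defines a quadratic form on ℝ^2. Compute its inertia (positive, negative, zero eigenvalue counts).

step 0: pivot -306 → sign −
step 1: pivot -1/153 → sign −
signature = (0, 2, 0)

Answer: (0, 2, 0)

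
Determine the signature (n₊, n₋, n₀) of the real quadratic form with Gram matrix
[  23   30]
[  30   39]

Answer: (1, 1, 0)

Derivation:
step 0: pivot 23 → sign +
step 1: pivot -3/23 → sign −
signature = (1, 1, 0)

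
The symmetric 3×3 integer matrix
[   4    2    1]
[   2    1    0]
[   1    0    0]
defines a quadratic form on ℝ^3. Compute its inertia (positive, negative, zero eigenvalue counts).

step 0: pivot 4 → sign +
step 1: pivot -1/4 → sign −
step 2: pivot 1 → sign +
signature = (2, 1, 0)

Answer: (2, 1, 0)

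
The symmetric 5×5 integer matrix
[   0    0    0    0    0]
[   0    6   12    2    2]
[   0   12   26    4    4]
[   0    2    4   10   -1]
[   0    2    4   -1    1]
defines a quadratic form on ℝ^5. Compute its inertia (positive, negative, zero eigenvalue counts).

Answer: (4, 0, 1)

Derivation:
step 0: pivot 6 → sign +
step 1: pivot 2 → sign +
step 2: pivot 28/3 → sign +
step 3: pivot 1/28 → sign +
step 4: row/col 4 already zero → sign 0
signature = (4, 0, 1)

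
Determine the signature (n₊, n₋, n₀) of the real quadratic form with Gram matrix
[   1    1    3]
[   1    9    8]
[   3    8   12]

step 0: pivot 1 → sign +
step 1: pivot 8 → sign +
step 2: pivot -1/8 → sign −
signature = (2, 1, 0)

Answer: (2, 1, 0)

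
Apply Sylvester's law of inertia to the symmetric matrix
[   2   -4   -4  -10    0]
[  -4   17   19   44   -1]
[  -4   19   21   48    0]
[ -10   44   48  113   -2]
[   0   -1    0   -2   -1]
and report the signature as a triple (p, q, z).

Answer: (3, 2, 0)

Derivation:
step 0: pivot 2 → sign +
step 1: pivot 9 → sign +
step 2: pivot -4/9 → sign −
step 3: pivot 3 → sign +
step 4: pivot -3/4 → sign −
signature = (3, 2, 0)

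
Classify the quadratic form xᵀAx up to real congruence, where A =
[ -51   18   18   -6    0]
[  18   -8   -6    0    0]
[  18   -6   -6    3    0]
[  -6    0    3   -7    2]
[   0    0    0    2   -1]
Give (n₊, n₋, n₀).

step 0: pivot -51 → sign −
step 1: pivot -28/17 → sign −
step 2: pivot 3/7 → sign +
step 3: pivot -4 → sign −
step 4: row/col 4 already zero → sign 0
signature = (1, 3, 1)

Answer: (1, 3, 1)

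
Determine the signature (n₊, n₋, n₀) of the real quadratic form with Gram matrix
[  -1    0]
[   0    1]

step 0: pivot -1 → sign −
step 1: pivot 1 → sign +
signature = (1, 1, 0)

Answer: (1, 1, 0)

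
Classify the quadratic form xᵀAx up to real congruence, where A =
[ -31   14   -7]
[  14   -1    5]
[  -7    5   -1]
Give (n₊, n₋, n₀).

step 0: pivot -31 → sign −
step 1: pivot 165/31 → sign +
step 2: pivot -3/55 → sign −
signature = (1, 2, 0)

Answer: (1, 2, 0)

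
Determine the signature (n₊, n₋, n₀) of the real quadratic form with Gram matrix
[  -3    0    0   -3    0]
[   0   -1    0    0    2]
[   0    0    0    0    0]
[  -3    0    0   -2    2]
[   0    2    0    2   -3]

Answer: (1, 3, 1)

Derivation:
step 0: pivot -3 → sign −
step 1: pivot -1 → sign −
step 2: pivot 1 → sign +
step 3: pivot -3 → sign −
step 4: row/col 4 already zero → sign 0
signature = (1, 3, 1)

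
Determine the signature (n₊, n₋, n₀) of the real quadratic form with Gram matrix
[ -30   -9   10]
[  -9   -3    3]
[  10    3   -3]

step 0: pivot -30 → sign −
step 1: pivot -3/10 → sign −
step 2: pivot 1/3 → sign +
signature = (1, 2, 0)

Answer: (1, 2, 0)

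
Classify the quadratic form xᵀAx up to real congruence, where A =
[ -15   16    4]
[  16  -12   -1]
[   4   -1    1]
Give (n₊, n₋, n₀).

step 0: pivot -15 → sign −
step 1: pivot 76/15 → sign +
step 2: pivot -3/76 → sign −
signature = (1, 2, 0)

Answer: (1, 2, 0)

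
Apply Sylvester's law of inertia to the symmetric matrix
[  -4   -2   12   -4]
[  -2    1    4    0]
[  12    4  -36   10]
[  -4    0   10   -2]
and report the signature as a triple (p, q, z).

Answer: (1, 2, 1)

Derivation:
step 0: pivot -4 → sign −
step 1: pivot 2 → sign +
step 2: pivot -2 → sign −
step 3: row/col 3 already zero → sign 0
signature = (1, 2, 1)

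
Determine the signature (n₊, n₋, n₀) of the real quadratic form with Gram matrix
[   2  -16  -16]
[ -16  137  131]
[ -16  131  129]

step 0: pivot 2 → sign +
step 1: pivot 9 → sign +
step 2: row/col 2 already zero → sign 0
signature = (2, 0, 1)

Answer: (2, 0, 1)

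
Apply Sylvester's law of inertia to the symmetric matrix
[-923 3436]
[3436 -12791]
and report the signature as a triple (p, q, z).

step 0: pivot -923 → sign −
step 1: pivot 3/923 → sign +
signature = (1, 1, 0)

Answer: (1, 1, 0)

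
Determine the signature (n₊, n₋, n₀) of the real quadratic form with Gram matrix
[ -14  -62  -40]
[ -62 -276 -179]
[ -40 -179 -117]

Answer: (0, 3, 0)

Derivation:
step 0: pivot -14 → sign −
step 1: pivot -10/7 → sign −
step 2: pivot -3/10 → sign −
signature = (0, 3, 0)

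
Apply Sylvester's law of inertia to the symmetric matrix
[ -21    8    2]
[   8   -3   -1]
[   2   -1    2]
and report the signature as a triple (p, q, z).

Answer: (2, 1, 0)

Derivation:
step 0: pivot -21 → sign −
step 1: pivot 1/21 → sign +
step 2: pivot 1 → sign +
signature = (2, 1, 0)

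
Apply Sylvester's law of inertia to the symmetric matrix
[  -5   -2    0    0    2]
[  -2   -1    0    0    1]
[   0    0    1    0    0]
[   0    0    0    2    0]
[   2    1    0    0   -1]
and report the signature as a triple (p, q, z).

step 0: pivot -5 → sign −
step 1: pivot -1/5 → sign −
step 2: pivot 1 → sign +
step 3: pivot 2 → sign +
step 4: row/col 4 already zero → sign 0
signature = (2, 2, 1)

Answer: (2, 2, 1)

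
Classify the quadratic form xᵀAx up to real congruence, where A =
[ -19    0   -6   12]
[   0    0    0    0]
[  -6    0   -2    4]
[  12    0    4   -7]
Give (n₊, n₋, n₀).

Answer: (1, 2, 1)

Derivation:
step 0: pivot -19 → sign −
step 1: pivot -2/19 → sign −
step 2: pivot 1 → sign +
step 3: row/col 3 already zero → sign 0
signature = (1, 2, 1)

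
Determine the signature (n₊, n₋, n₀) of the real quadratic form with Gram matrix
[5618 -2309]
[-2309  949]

Answer: (2, 0, 0)

Derivation:
step 0: pivot 5618 → sign +
step 1: pivot 1/5618 → sign +
signature = (2, 0, 0)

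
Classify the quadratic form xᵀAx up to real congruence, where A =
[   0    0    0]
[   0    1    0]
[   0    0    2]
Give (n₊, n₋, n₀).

step 0: pivot 1 → sign +
step 1: pivot 2 → sign +
step 2: row/col 2 already zero → sign 0
signature = (2, 0, 1)

Answer: (2, 0, 1)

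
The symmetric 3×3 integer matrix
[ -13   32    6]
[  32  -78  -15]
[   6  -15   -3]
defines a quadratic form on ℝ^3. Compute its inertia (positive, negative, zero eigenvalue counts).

Answer: (1, 2, 0)

Derivation:
step 0: pivot -13 → sign −
step 1: pivot 10/13 → sign +
step 2: pivot -3/10 → sign −
signature = (1, 2, 0)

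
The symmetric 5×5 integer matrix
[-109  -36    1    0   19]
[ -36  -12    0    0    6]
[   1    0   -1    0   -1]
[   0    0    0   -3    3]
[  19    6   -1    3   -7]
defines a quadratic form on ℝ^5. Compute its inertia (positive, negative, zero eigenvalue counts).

step 0: pivot -109 → sign −
step 1: pivot -12/109 → sign −
step 2: pivot -3 → sign −
step 3: row/col 3 already zero → sign 0
step 4: row/col 4 already zero → sign 0
signature = (0, 3, 2)

Answer: (0, 3, 2)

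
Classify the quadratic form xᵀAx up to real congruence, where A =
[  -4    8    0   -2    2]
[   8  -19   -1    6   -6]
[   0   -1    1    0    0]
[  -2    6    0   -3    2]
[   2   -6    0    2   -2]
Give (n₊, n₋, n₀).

step 0: pivot -4 → sign −
step 1: pivot -3 → sign −
step 2: pivot 4/3 → sign +
step 3: pivot -1 → sign −
step 4: row/col 4 already zero → sign 0
signature = (1, 3, 1)

Answer: (1, 3, 1)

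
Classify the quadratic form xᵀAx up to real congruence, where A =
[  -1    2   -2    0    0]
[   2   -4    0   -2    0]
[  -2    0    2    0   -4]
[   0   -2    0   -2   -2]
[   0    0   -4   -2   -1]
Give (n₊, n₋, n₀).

Answer: (1, 4, 0)

Derivation:
step 0: pivot -1 → sign −
step 1: pivot 6 → sign +
step 2: pivot -8/3 → sign −
step 3: pivot -1/2 → sign −
step 4: pivot -1 → sign −
signature = (1, 4, 0)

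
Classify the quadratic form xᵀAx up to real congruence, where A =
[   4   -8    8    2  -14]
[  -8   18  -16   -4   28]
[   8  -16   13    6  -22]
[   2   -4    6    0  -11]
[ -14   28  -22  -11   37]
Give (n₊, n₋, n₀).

Answer: (3, 1, 1)

Derivation:
step 0: pivot 4 → sign +
step 1: pivot 2 → sign +
step 2: pivot -3 → sign −
step 3: pivot 1/3 → sign +
step 4: row/col 4 already zero → sign 0
signature = (3, 1, 1)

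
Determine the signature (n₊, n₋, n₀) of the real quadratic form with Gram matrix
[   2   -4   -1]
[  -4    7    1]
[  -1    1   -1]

Answer: (1, 2, 0)

Derivation:
step 0: pivot 2 → sign +
step 1: pivot -1 → sign −
step 2: pivot -1/2 → sign −
signature = (1, 2, 0)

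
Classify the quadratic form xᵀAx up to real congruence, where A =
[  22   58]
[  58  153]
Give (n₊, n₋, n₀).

Answer: (2, 0, 0)

Derivation:
step 0: pivot 22 → sign +
step 1: pivot 1/11 → sign +
signature = (2, 0, 0)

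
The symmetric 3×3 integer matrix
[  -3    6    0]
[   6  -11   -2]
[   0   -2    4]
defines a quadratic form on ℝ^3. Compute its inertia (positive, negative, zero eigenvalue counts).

Answer: (1, 1, 1)

Derivation:
step 0: pivot -3 → sign −
step 1: pivot 1 → sign +
step 2: row/col 2 already zero → sign 0
signature = (1, 1, 1)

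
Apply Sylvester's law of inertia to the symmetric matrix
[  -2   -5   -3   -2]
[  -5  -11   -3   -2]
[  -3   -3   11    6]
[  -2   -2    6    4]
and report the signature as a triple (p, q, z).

Answer: (2, 1, 1)

Derivation:
step 0: pivot -2 → sign −
step 1: pivot 3/2 → sign +
step 2: pivot 2 → sign +
step 3: row/col 3 already zero → sign 0
signature = (2, 1, 1)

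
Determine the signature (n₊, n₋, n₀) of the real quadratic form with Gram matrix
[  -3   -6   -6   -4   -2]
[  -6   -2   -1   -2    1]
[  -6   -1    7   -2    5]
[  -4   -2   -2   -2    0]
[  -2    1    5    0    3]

step 0: pivot -3 → sign −
step 1: pivot 10 → sign +
step 2: pivot 69/10 → sign +
step 3: pivot -22/69 → sign −
step 4: pivot 2/33 → sign +
signature = (3, 2, 0)

Answer: (3, 2, 0)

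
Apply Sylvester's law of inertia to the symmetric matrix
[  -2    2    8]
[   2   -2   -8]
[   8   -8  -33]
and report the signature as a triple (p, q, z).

step 0: pivot -2 → sign −
step 1: pivot -1 → sign −
step 2: row/col 2 already zero → sign 0
signature = (0, 2, 1)

Answer: (0, 2, 1)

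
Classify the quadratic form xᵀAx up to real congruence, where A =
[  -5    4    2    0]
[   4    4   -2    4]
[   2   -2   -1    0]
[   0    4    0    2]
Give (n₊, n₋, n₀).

Answer: (1, 2, 1)

Derivation:
step 0: pivot -5 → sign −
step 1: pivot 36/5 → sign +
step 2: pivot -2/9 → sign −
step 3: row/col 3 already zero → sign 0
signature = (1, 2, 1)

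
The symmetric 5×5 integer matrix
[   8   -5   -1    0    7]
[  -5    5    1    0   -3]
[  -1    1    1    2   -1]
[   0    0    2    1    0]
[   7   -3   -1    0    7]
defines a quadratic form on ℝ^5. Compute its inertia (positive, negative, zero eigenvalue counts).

step 0: pivot 8 → sign +
step 1: pivot 15/8 → sign +
step 2: pivot 4/5 → sign +
step 3: pivot -4 → sign −
step 4: pivot -1/12 → sign −
signature = (3, 2, 0)

Answer: (3, 2, 0)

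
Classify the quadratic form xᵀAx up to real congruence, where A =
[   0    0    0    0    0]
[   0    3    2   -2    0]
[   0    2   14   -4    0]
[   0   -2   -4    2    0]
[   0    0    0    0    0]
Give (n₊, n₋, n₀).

Answer: (3, 0, 2)

Derivation:
step 0: pivot 3 → sign +
step 1: pivot 38/3 → sign +
step 2: pivot 2/19 → sign +
step 3: row/col 3 already zero → sign 0
step 4: row/col 4 already zero → sign 0
signature = (3, 0, 2)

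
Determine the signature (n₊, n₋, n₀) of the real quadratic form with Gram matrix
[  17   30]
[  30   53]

step 0: pivot 17 → sign +
step 1: pivot 1/17 → sign +
signature = (2, 0, 0)

Answer: (2, 0, 0)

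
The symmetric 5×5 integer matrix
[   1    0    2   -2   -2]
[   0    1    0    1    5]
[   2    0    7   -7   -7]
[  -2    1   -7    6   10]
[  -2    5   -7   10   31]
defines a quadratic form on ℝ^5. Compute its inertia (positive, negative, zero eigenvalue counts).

Answer: (4, 1, 0)

Derivation:
step 0: pivot 1 → sign +
step 1: pivot 1 → sign +
step 2: pivot 3 → sign +
step 3: pivot -2 → sign −
step 4: pivot 1 → sign +
signature = (4, 1, 0)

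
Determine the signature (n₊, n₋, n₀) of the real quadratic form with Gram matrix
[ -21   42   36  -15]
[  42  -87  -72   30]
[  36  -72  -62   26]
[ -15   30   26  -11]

step 0: pivot -21 → sign −
step 1: pivot -3 → sign −
step 2: pivot -2/7 → sign −
step 3: row/col 3 already zero → sign 0
signature = (0, 3, 1)

Answer: (0, 3, 1)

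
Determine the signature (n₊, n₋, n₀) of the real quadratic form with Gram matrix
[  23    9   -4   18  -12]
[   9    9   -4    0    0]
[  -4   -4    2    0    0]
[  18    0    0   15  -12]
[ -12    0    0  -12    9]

step 0: pivot 23 → sign +
step 1: pivot 126/23 → sign +
step 2: pivot 2/9 → sign +
step 3: pivot -57/7 → sign −
step 4: pivot 3/19 → sign +
signature = (4, 1, 0)

Answer: (4, 1, 0)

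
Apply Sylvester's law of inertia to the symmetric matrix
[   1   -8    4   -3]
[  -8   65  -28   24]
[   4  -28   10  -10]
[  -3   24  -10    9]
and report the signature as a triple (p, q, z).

step 0: pivot 1 → sign +
step 1: pivot 1 → sign +
step 2: pivot -22 → sign −
step 3: pivot 2/11 → sign +
signature = (3, 1, 0)

Answer: (3, 1, 0)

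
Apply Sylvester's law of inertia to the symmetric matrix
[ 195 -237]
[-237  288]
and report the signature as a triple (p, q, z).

step 0: pivot 195 → sign +
step 1: pivot -3/65 → sign −
signature = (1, 1, 0)

Answer: (1, 1, 0)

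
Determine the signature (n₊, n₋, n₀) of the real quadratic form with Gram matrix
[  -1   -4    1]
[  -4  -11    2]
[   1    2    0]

step 0: pivot -1 → sign −
step 1: pivot 5 → sign +
step 2: pivot 1/5 → sign +
signature = (2, 1, 0)

Answer: (2, 1, 0)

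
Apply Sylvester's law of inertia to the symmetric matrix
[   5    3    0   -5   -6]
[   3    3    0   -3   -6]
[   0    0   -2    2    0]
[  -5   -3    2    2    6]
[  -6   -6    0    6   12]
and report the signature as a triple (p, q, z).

step 0: pivot 5 → sign +
step 1: pivot 6/5 → sign +
step 2: pivot -2 → sign −
step 3: pivot -1 → sign −
step 4: row/col 4 already zero → sign 0
signature = (2, 2, 1)

Answer: (2, 2, 1)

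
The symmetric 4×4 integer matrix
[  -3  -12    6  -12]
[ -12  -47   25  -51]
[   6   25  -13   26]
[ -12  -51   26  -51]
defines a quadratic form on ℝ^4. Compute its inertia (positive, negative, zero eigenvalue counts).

Answer: (2, 2, 0)

Derivation:
step 0: pivot -3 → sign −
step 1: pivot 1 → sign +
step 2: pivot -2 → sign −
step 3: pivot 1/2 → sign +
signature = (2, 2, 0)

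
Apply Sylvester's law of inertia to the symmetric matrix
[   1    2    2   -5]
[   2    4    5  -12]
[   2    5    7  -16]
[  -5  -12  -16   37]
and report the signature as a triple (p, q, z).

Answer: (2, 1, 1)

Derivation:
step 0: pivot 1 → sign +
step 1: pivot 3 → sign +
step 2: pivot -1/3 → sign −
step 3: row/col 3 already zero → sign 0
signature = (2, 1, 1)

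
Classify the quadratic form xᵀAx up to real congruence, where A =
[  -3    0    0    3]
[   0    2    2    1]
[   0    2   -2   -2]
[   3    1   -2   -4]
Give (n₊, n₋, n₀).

Answer: (2, 2, 0)

Derivation:
step 0: pivot -3 → sign −
step 1: pivot 2 → sign +
step 2: pivot -4 → sign −
step 3: pivot 3/4 → sign +
signature = (2, 2, 0)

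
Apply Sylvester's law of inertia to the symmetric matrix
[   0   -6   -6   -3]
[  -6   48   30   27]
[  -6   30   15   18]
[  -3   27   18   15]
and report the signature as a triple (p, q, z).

Answer: (2, 1, 1)

Derivation:
step 0: pivot 48 → sign +
step 1: pivot -3/4 → sign −
step 2: pivot 3 → sign +
step 3: row/col 3 already zero → sign 0
signature = (2, 1, 1)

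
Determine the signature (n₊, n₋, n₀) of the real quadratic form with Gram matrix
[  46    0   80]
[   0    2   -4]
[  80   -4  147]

Answer: (2, 1, 0)

Derivation:
step 0: pivot 46 → sign +
step 1: pivot 2 → sign +
step 2: pivot -3/23 → sign −
signature = (2, 1, 0)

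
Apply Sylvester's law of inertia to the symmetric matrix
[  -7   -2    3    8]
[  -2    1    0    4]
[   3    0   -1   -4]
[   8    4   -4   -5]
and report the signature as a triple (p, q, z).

step 0: pivot -7 → sign −
step 1: pivot 11/7 → sign +
step 2: pivot -2/11 → sign −
step 3: pivot 3 → sign +
signature = (2, 2, 0)

Answer: (2, 2, 0)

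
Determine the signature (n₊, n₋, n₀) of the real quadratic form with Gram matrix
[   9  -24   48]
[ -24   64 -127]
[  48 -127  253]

step 0: pivot 9 → sign +
step 1: pivot -3 → sign −
step 2: pivot 1/3 → sign +
signature = (2, 1, 0)

Answer: (2, 1, 0)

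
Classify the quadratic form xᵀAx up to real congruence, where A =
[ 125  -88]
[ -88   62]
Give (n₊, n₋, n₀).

step 0: pivot 125 → sign +
step 1: pivot 6/125 → sign +
signature = (2, 0, 0)

Answer: (2, 0, 0)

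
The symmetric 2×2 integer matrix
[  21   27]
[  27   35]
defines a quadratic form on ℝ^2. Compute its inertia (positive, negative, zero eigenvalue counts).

Answer: (2, 0, 0)

Derivation:
step 0: pivot 21 → sign +
step 1: pivot 2/7 → sign +
signature = (2, 0, 0)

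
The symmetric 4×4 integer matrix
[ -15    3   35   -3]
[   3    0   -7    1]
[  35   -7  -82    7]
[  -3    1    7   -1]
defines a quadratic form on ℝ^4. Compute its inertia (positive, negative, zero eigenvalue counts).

step 0: pivot -15 → sign −
step 1: pivot 3/5 → sign +
step 2: pivot -1/3 → sign −
step 3: pivot -2/3 → sign −
signature = (1, 3, 0)

Answer: (1, 3, 0)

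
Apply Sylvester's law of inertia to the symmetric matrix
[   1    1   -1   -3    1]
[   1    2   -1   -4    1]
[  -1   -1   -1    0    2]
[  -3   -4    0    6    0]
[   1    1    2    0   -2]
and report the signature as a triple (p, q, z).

step 0: pivot 1 → sign +
step 1: pivot 1 → sign +
step 2: pivot -2 → sign −
step 3: pivot 1/2 → sign +
step 4: pivot -3 → sign −
signature = (3, 2, 0)

Answer: (3, 2, 0)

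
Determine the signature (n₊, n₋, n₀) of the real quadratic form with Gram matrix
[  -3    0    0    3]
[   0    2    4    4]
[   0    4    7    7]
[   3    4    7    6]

Answer: (2, 2, 0)

Derivation:
step 0: pivot -3 → sign −
step 1: pivot 2 → sign +
step 2: pivot -1 → sign −
step 3: pivot 2 → sign +
signature = (2, 2, 0)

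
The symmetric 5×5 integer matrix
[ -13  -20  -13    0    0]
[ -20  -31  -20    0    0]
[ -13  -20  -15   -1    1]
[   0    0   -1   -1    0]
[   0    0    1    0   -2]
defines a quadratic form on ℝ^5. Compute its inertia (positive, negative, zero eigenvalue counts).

step 0: pivot -13 → sign −
step 1: pivot -3/13 → sign −
step 2: pivot -2 → sign −
step 3: pivot -1/2 → sign −
step 4: pivot -1 → sign −
signature = (0, 5, 0)

Answer: (0, 5, 0)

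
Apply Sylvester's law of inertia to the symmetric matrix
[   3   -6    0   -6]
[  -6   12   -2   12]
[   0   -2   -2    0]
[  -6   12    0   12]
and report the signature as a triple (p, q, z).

Answer: (2, 1, 1)

Derivation:
step 0: pivot 3 → sign +
step 1: pivot -2 → sign −
step 2: pivot 2 → sign +
step 3: row/col 3 already zero → sign 0
signature = (2, 1, 1)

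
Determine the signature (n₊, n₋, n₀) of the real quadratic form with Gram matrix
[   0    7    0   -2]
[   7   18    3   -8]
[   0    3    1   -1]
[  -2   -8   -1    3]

Answer: (2, 2, 0)

Derivation:
step 0: pivot 18 → sign +
step 1: pivot -49/18 → sign −
step 2: pivot 1 → sign +
step 3: pivot -6/49 → sign −
signature = (2, 2, 0)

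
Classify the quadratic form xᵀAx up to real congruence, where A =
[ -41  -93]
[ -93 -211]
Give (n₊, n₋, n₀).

step 0: pivot -41 → sign −
step 1: pivot -2/41 → sign −
signature = (0, 2, 0)

Answer: (0, 2, 0)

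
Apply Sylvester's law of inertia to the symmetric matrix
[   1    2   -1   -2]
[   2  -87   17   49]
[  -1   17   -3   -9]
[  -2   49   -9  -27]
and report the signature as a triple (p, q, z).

Answer: (1, 2, 1)

Derivation:
step 0: pivot 1 → sign +
step 1: pivot -91 → sign −
step 2: pivot -3/91 → sign −
step 3: row/col 3 already zero → sign 0
signature = (1, 2, 1)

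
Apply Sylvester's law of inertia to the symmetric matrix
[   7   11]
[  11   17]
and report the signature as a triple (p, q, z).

step 0: pivot 7 → sign +
step 1: pivot -2/7 → sign −
signature = (1, 1, 0)

Answer: (1, 1, 0)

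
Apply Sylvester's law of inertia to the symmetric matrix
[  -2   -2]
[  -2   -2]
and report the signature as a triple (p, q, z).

step 0: pivot -2 → sign −
step 1: row/col 1 already zero → sign 0
signature = (0, 1, 1)

Answer: (0, 1, 1)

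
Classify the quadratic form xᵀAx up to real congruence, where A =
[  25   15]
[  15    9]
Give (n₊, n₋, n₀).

Answer: (1, 0, 1)

Derivation:
step 0: pivot 25 → sign +
step 1: row/col 1 already zero → sign 0
signature = (1, 0, 1)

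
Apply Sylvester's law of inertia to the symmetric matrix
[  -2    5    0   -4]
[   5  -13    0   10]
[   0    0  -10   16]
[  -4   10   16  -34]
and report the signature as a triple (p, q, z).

step 0: pivot -2 → sign −
step 1: pivot -1/2 → sign −
step 2: pivot -10 → sign −
step 3: pivot -2/5 → sign −
signature = (0, 4, 0)

Answer: (0, 4, 0)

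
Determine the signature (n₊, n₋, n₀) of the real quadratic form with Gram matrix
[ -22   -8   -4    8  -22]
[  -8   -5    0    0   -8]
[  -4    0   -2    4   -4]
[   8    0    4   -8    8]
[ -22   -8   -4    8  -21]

step 0: pivot -22 → sign −
step 1: pivot -23/11 → sign −
step 2: pivot -6/23 → sign −
step 3: pivot 1 → sign +
step 4: row/col 4 already zero → sign 0
signature = (1, 3, 1)

Answer: (1, 3, 1)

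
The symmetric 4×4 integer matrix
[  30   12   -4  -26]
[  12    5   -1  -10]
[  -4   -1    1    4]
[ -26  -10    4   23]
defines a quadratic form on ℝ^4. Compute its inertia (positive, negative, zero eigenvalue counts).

step 0: pivot 30 → sign +
step 1: pivot 1/5 → sign +
step 2: pivot -4/3 → sign −
step 3: row/col 3 already zero → sign 0
signature = (2, 1, 1)

Answer: (2, 1, 1)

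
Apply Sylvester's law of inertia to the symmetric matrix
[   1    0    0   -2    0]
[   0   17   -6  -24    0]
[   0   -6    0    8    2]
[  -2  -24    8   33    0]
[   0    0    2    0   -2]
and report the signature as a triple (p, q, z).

step 0: pivot 1 → sign +
step 1: pivot 17 → sign +
step 2: pivot -36/17 → sign −
step 3: pivot -43/9 → sign −
step 4: pivot -3/43 → sign −
signature = (2, 3, 0)

Answer: (2, 3, 0)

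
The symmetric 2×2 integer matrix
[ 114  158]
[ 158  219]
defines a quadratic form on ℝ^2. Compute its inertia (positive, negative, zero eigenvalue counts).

Answer: (2, 0, 0)

Derivation:
step 0: pivot 114 → sign +
step 1: pivot 1/57 → sign +
signature = (2, 0, 0)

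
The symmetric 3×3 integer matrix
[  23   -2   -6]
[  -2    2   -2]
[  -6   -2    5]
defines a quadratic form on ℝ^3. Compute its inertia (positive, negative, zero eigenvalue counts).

step 0: pivot 23 → sign +
step 1: pivot 42/23 → sign +
step 2: pivot -1/21 → sign −
signature = (2, 1, 0)

Answer: (2, 1, 0)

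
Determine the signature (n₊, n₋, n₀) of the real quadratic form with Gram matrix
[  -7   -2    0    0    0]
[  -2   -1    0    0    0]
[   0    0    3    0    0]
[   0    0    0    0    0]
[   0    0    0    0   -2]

Answer: (1, 3, 1)

Derivation:
step 0: pivot -7 → sign −
step 1: pivot -3/7 → sign −
step 2: pivot 3 → sign +
step 3: pivot -2 → sign −
step 4: row/col 4 already zero → sign 0
signature = (1, 3, 1)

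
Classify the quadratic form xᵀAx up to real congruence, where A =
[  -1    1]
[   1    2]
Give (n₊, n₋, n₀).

Answer: (1, 1, 0)

Derivation:
step 0: pivot -1 → sign −
step 1: pivot 3 → sign +
signature = (1, 1, 0)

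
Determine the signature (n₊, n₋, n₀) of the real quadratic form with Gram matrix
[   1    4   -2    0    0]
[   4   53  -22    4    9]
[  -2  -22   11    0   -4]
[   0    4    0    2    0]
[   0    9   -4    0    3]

step 0: pivot 1 → sign +
step 1: pivot 37 → sign +
step 2: pivot 63/37 → sign +
step 3: pivot 2/9 → sign +
step 4: pivot -2/7 → sign −
signature = (4, 1, 0)

Answer: (4, 1, 0)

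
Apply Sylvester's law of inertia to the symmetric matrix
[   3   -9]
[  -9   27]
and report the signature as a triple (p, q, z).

step 0: pivot 3 → sign +
step 1: row/col 1 already zero → sign 0
signature = (1, 0, 1)

Answer: (1, 0, 1)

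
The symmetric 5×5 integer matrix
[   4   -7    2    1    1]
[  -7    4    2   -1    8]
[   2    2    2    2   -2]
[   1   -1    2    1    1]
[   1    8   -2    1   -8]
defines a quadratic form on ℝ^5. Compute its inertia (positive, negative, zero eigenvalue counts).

Answer: (2, 2, 1)

Derivation:
step 0: pivot 4 → sign +
step 1: pivot -33/4 → sign −
step 2: pivot 14/3 → sign +
step 3: pivot -3/77 → sign −
step 4: row/col 4 already zero → sign 0
signature = (2, 2, 1)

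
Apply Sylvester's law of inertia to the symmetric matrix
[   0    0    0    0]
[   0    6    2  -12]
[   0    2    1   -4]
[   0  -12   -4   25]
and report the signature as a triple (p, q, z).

step 0: pivot 6 → sign +
step 1: pivot 1/3 → sign +
step 2: pivot 1 → sign +
step 3: row/col 3 already zero → sign 0
signature = (3, 0, 1)

Answer: (3, 0, 1)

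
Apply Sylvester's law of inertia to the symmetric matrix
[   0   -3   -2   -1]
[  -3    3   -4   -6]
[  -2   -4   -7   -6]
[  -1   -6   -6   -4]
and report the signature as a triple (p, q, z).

step 0: pivot 3 → sign +
step 1: pivot -3 → sign −
step 2: pivot -1/3 → sign −
step 3: pivot 1/3 → sign +
signature = (2, 2, 0)

Answer: (2, 2, 0)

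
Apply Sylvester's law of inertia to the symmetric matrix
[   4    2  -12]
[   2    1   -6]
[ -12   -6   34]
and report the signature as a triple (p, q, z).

step 0: pivot 4 → sign +
step 1: pivot -2 → sign −
step 2: row/col 2 already zero → sign 0
signature = (1, 1, 1)

Answer: (1, 1, 1)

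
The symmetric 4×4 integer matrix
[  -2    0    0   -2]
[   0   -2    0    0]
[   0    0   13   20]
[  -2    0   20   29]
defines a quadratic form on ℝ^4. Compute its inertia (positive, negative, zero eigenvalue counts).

step 0: pivot -2 → sign −
step 1: pivot -2 → sign −
step 2: pivot 13 → sign +
step 3: pivot 3/13 → sign +
signature = (2, 2, 0)

Answer: (2, 2, 0)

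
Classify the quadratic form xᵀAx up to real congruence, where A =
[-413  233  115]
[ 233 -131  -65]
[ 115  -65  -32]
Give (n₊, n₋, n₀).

Answer: (1, 2, 0)

Derivation:
step 0: pivot -413 → sign −
step 1: pivot 186/413 → sign +
step 2: pivot -1/93 → sign −
signature = (1, 2, 0)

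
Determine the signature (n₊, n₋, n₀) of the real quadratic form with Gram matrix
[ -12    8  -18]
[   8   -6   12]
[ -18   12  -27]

step 0: pivot -12 → sign −
step 1: pivot -2/3 → sign −
step 2: row/col 2 already zero → sign 0
signature = (0, 2, 1)

Answer: (0, 2, 1)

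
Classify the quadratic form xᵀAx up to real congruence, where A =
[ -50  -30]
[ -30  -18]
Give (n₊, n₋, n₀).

step 0: pivot -50 → sign −
step 1: row/col 1 already zero → sign 0
signature = (0, 1, 1)

Answer: (0, 1, 1)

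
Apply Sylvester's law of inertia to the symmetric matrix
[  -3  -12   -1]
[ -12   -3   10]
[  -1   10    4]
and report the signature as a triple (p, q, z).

step 0: pivot -3 → sign −
step 1: pivot 45 → sign +
step 2: pivot -1/45 → sign −
signature = (1, 2, 0)

Answer: (1, 2, 0)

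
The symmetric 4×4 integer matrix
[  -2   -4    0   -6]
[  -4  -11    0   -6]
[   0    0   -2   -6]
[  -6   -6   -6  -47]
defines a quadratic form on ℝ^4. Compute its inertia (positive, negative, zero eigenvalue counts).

step 0: pivot -2 → sign −
step 1: pivot -3 → sign −
step 2: pivot -2 → sign −
step 3: pivot 1 → sign +
signature = (1, 3, 0)

Answer: (1, 3, 0)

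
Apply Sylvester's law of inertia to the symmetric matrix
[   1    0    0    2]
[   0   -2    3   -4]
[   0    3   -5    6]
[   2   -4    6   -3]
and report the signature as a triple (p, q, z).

Answer: (2, 2, 0)

Derivation:
step 0: pivot 1 → sign +
step 1: pivot -2 → sign −
step 2: pivot -1/2 → sign −
step 3: pivot 1 → sign +
signature = (2, 2, 0)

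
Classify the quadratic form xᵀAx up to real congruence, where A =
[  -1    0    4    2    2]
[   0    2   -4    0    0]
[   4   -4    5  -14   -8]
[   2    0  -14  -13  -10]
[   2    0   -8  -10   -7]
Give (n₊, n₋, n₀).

step 0: pivot -1 → sign −
step 1: pivot 2 → sign +
step 2: pivot 13 → sign +
step 3: pivot -153/13 → sign −
step 4: pivot 1/17 → sign +
signature = (3, 2, 0)

Answer: (3, 2, 0)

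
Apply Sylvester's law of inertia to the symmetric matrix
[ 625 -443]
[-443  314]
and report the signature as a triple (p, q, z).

Answer: (2, 0, 0)

Derivation:
step 0: pivot 625 → sign +
step 1: pivot 1/625 → sign +
signature = (2, 0, 0)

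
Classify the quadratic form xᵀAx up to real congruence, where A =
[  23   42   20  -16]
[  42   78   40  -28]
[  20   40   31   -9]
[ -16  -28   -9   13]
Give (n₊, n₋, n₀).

Answer: (4, 0, 0)

Derivation:
step 0: pivot 23 → sign +
step 1: pivot 30/23 → sign +
step 2: pivot 13/3 → sign +
step 3: pivot 6/65 → sign +
signature = (4, 0, 0)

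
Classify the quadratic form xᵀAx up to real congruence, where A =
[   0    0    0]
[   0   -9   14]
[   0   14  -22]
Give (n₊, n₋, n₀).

Answer: (0, 2, 1)

Derivation:
step 0: pivot -9 → sign −
step 1: pivot -2/9 → sign −
step 2: row/col 2 already zero → sign 0
signature = (0, 2, 1)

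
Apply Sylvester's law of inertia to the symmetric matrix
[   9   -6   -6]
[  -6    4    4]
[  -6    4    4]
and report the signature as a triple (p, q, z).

Answer: (1, 0, 2)

Derivation:
step 0: pivot 9 → sign +
step 1: row/col 1 already zero → sign 0
step 2: row/col 2 already zero → sign 0
signature = (1, 0, 2)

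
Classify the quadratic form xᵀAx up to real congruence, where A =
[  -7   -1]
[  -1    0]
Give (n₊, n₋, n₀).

Answer: (1, 1, 0)

Derivation:
step 0: pivot -7 → sign −
step 1: pivot 1/7 → sign +
signature = (1, 1, 0)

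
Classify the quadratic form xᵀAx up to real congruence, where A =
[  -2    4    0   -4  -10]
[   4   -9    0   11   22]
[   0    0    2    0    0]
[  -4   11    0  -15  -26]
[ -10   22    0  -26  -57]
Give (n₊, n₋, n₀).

step 0: pivot -2 → sign −
step 1: pivot -1 → sign −
step 2: pivot 2 → sign +
step 3: pivot 2 → sign +
step 4: pivot -3 → sign −
signature = (2, 3, 0)

Answer: (2, 3, 0)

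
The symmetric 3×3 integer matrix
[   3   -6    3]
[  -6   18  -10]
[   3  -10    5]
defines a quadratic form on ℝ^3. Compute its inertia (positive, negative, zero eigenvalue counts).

step 0: pivot 3 → sign +
step 1: pivot 6 → sign +
step 2: pivot -2/3 → sign −
signature = (2, 1, 0)

Answer: (2, 1, 0)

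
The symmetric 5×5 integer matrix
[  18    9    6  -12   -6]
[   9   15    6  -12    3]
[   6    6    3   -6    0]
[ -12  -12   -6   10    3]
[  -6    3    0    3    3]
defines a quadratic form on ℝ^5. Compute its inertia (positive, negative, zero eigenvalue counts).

Answer: (4, 1, 0)

Derivation:
step 0: pivot 18 → sign +
step 1: pivot 21/2 → sign +
step 2: pivot 1/7 → sign +
step 3: pivot -2 → sign −
step 4: pivot 3/2 → sign +
signature = (4, 1, 0)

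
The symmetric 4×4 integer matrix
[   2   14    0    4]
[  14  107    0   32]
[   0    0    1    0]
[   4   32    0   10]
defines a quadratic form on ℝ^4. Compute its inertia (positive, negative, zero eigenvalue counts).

Answer: (4, 0, 0)

Derivation:
step 0: pivot 2 → sign +
step 1: pivot 9 → sign +
step 2: pivot 1 → sign +
step 3: pivot 2/9 → sign +
signature = (4, 0, 0)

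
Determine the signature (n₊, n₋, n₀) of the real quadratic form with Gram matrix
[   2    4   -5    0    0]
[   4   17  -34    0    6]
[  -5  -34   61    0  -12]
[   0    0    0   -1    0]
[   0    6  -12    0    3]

step 0: pivot 2 → sign +
step 1: pivot 9 → sign +
step 2: pivot -31/2 → sign −
step 3: pivot -1 → sign −
step 4: pivot 1/31 → sign +
signature = (3, 2, 0)

Answer: (3, 2, 0)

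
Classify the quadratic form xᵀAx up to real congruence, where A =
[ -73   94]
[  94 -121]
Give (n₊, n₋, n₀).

Answer: (1, 1, 0)

Derivation:
step 0: pivot -73 → sign −
step 1: pivot 3/73 → sign +
signature = (1, 1, 0)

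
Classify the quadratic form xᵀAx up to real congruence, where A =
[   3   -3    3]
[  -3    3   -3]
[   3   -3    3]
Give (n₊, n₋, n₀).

Answer: (1, 0, 2)

Derivation:
step 0: pivot 3 → sign +
step 1: row/col 1 already zero → sign 0
step 2: row/col 2 already zero → sign 0
signature = (1, 0, 2)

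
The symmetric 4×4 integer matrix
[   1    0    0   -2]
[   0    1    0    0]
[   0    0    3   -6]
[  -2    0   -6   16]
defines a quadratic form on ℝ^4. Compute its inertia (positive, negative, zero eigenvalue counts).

Answer: (3, 0, 1)

Derivation:
step 0: pivot 1 → sign +
step 1: pivot 1 → sign +
step 2: pivot 3 → sign +
step 3: row/col 3 already zero → sign 0
signature = (3, 0, 1)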